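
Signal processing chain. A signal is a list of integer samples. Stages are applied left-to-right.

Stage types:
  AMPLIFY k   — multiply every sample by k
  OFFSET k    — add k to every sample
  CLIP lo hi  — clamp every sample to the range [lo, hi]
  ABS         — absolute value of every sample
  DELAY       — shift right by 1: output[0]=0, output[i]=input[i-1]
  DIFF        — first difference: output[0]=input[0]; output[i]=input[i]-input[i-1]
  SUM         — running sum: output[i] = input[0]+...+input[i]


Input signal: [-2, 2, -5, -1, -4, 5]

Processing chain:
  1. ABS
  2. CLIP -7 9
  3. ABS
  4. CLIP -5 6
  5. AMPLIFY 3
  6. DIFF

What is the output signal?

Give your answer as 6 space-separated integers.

Answer: 6 0 9 -12 9 3

Derivation:
Input: [-2, 2, -5, -1, -4, 5]
Stage 1 (ABS): |-2|=2, |2|=2, |-5|=5, |-1|=1, |-4|=4, |5|=5 -> [2, 2, 5, 1, 4, 5]
Stage 2 (CLIP -7 9): clip(2,-7,9)=2, clip(2,-7,9)=2, clip(5,-7,9)=5, clip(1,-7,9)=1, clip(4,-7,9)=4, clip(5,-7,9)=5 -> [2, 2, 5, 1, 4, 5]
Stage 3 (ABS): |2|=2, |2|=2, |5|=5, |1|=1, |4|=4, |5|=5 -> [2, 2, 5, 1, 4, 5]
Stage 4 (CLIP -5 6): clip(2,-5,6)=2, clip(2,-5,6)=2, clip(5,-5,6)=5, clip(1,-5,6)=1, clip(4,-5,6)=4, clip(5,-5,6)=5 -> [2, 2, 5, 1, 4, 5]
Stage 5 (AMPLIFY 3): 2*3=6, 2*3=6, 5*3=15, 1*3=3, 4*3=12, 5*3=15 -> [6, 6, 15, 3, 12, 15]
Stage 6 (DIFF): s[0]=6, 6-6=0, 15-6=9, 3-15=-12, 12-3=9, 15-12=3 -> [6, 0, 9, -12, 9, 3]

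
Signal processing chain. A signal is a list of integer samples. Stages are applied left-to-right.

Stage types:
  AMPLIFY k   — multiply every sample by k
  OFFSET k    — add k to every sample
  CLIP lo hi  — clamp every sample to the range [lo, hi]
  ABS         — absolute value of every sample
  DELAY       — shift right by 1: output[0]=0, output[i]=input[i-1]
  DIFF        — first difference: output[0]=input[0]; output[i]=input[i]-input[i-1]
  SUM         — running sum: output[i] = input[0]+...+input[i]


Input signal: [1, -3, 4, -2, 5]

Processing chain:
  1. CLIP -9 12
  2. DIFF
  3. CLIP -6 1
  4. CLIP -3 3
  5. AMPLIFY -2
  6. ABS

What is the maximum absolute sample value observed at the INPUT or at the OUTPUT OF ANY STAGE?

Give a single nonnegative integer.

Answer: 7

Derivation:
Input: [1, -3, 4, -2, 5] (max |s|=5)
Stage 1 (CLIP -9 12): clip(1,-9,12)=1, clip(-3,-9,12)=-3, clip(4,-9,12)=4, clip(-2,-9,12)=-2, clip(5,-9,12)=5 -> [1, -3, 4, -2, 5] (max |s|=5)
Stage 2 (DIFF): s[0]=1, -3-1=-4, 4--3=7, -2-4=-6, 5--2=7 -> [1, -4, 7, -6, 7] (max |s|=7)
Stage 3 (CLIP -6 1): clip(1,-6,1)=1, clip(-4,-6,1)=-4, clip(7,-6,1)=1, clip(-6,-6,1)=-6, clip(7,-6,1)=1 -> [1, -4, 1, -6, 1] (max |s|=6)
Stage 4 (CLIP -3 3): clip(1,-3,3)=1, clip(-4,-3,3)=-3, clip(1,-3,3)=1, clip(-6,-3,3)=-3, clip(1,-3,3)=1 -> [1, -3, 1, -3, 1] (max |s|=3)
Stage 5 (AMPLIFY -2): 1*-2=-2, -3*-2=6, 1*-2=-2, -3*-2=6, 1*-2=-2 -> [-2, 6, -2, 6, -2] (max |s|=6)
Stage 6 (ABS): |-2|=2, |6|=6, |-2|=2, |6|=6, |-2|=2 -> [2, 6, 2, 6, 2] (max |s|=6)
Overall max amplitude: 7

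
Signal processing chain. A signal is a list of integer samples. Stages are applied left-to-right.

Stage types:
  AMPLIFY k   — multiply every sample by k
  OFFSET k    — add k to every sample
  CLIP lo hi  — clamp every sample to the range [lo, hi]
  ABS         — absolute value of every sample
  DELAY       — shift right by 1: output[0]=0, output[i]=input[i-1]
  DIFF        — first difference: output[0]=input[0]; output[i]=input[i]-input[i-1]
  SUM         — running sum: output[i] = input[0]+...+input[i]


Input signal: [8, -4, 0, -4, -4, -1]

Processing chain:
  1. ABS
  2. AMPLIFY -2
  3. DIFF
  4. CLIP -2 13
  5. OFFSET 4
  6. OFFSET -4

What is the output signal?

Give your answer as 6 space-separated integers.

Input: [8, -4, 0, -4, -4, -1]
Stage 1 (ABS): |8|=8, |-4|=4, |0|=0, |-4|=4, |-4|=4, |-1|=1 -> [8, 4, 0, 4, 4, 1]
Stage 2 (AMPLIFY -2): 8*-2=-16, 4*-2=-8, 0*-2=0, 4*-2=-8, 4*-2=-8, 1*-2=-2 -> [-16, -8, 0, -8, -8, -2]
Stage 3 (DIFF): s[0]=-16, -8--16=8, 0--8=8, -8-0=-8, -8--8=0, -2--8=6 -> [-16, 8, 8, -8, 0, 6]
Stage 4 (CLIP -2 13): clip(-16,-2,13)=-2, clip(8,-2,13)=8, clip(8,-2,13)=8, clip(-8,-2,13)=-2, clip(0,-2,13)=0, clip(6,-2,13)=6 -> [-2, 8, 8, -2, 0, 6]
Stage 5 (OFFSET 4): -2+4=2, 8+4=12, 8+4=12, -2+4=2, 0+4=4, 6+4=10 -> [2, 12, 12, 2, 4, 10]
Stage 6 (OFFSET -4): 2+-4=-2, 12+-4=8, 12+-4=8, 2+-4=-2, 4+-4=0, 10+-4=6 -> [-2, 8, 8, -2, 0, 6]

Answer: -2 8 8 -2 0 6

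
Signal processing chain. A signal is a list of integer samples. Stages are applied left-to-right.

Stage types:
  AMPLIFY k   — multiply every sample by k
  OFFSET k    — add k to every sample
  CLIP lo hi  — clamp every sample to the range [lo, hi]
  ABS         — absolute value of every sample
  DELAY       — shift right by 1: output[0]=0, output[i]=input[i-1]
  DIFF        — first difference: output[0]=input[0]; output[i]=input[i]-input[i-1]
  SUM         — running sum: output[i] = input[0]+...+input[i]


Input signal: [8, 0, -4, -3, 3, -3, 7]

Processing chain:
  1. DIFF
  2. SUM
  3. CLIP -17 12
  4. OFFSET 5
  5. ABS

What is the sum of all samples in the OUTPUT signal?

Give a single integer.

Input: [8, 0, -4, -3, 3, -3, 7]
Stage 1 (DIFF): s[0]=8, 0-8=-8, -4-0=-4, -3--4=1, 3--3=6, -3-3=-6, 7--3=10 -> [8, -8, -4, 1, 6, -6, 10]
Stage 2 (SUM): sum[0..0]=8, sum[0..1]=0, sum[0..2]=-4, sum[0..3]=-3, sum[0..4]=3, sum[0..5]=-3, sum[0..6]=7 -> [8, 0, -4, -3, 3, -3, 7]
Stage 3 (CLIP -17 12): clip(8,-17,12)=8, clip(0,-17,12)=0, clip(-4,-17,12)=-4, clip(-3,-17,12)=-3, clip(3,-17,12)=3, clip(-3,-17,12)=-3, clip(7,-17,12)=7 -> [8, 0, -4, -3, 3, -3, 7]
Stage 4 (OFFSET 5): 8+5=13, 0+5=5, -4+5=1, -3+5=2, 3+5=8, -3+5=2, 7+5=12 -> [13, 5, 1, 2, 8, 2, 12]
Stage 5 (ABS): |13|=13, |5|=5, |1|=1, |2|=2, |8|=8, |2|=2, |12|=12 -> [13, 5, 1, 2, 8, 2, 12]
Output sum: 43

Answer: 43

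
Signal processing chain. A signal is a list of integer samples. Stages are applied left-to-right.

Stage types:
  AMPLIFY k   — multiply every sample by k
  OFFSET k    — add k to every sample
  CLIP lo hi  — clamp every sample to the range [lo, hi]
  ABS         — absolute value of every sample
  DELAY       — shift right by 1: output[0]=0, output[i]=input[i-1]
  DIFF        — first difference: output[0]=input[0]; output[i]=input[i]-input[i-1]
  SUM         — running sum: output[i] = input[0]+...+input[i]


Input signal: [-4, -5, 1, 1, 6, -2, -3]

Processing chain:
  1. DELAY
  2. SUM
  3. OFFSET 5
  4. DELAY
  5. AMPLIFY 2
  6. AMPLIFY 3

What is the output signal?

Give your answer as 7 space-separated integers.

Answer: 0 30 6 -24 -18 -12 24

Derivation:
Input: [-4, -5, 1, 1, 6, -2, -3]
Stage 1 (DELAY): [0, -4, -5, 1, 1, 6, -2] = [0, -4, -5, 1, 1, 6, -2] -> [0, -4, -5, 1, 1, 6, -2]
Stage 2 (SUM): sum[0..0]=0, sum[0..1]=-4, sum[0..2]=-9, sum[0..3]=-8, sum[0..4]=-7, sum[0..5]=-1, sum[0..6]=-3 -> [0, -4, -9, -8, -7, -1, -3]
Stage 3 (OFFSET 5): 0+5=5, -4+5=1, -9+5=-4, -8+5=-3, -7+5=-2, -1+5=4, -3+5=2 -> [5, 1, -4, -3, -2, 4, 2]
Stage 4 (DELAY): [0, 5, 1, -4, -3, -2, 4] = [0, 5, 1, -4, -3, -2, 4] -> [0, 5, 1, -4, -3, -2, 4]
Stage 5 (AMPLIFY 2): 0*2=0, 5*2=10, 1*2=2, -4*2=-8, -3*2=-6, -2*2=-4, 4*2=8 -> [0, 10, 2, -8, -6, -4, 8]
Stage 6 (AMPLIFY 3): 0*3=0, 10*3=30, 2*3=6, -8*3=-24, -6*3=-18, -4*3=-12, 8*3=24 -> [0, 30, 6, -24, -18, -12, 24]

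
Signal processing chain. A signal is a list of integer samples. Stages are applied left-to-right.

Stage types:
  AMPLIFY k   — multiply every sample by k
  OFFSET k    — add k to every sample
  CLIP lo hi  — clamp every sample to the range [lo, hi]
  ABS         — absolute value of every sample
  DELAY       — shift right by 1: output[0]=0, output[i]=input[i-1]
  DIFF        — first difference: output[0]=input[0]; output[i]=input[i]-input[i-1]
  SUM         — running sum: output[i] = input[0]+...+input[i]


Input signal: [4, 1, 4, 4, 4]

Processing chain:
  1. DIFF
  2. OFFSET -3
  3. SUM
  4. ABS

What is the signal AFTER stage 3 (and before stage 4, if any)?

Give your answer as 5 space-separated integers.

Input: [4, 1, 4, 4, 4]
Stage 1 (DIFF): s[0]=4, 1-4=-3, 4-1=3, 4-4=0, 4-4=0 -> [4, -3, 3, 0, 0]
Stage 2 (OFFSET -3): 4+-3=1, -3+-3=-6, 3+-3=0, 0+-3=-3, 0+-3=-3 -> [1, -6, 0, -3, -3]
Stage 3 (SUM): sum[0..0]=1, sum[0..1]=-5, sum[0..2]=-5, sum[0..3]=-8, sum[0..4]=-11 -> [1, -5, -5, -8, -11]

Answer: 1 -5 -5 -8 -11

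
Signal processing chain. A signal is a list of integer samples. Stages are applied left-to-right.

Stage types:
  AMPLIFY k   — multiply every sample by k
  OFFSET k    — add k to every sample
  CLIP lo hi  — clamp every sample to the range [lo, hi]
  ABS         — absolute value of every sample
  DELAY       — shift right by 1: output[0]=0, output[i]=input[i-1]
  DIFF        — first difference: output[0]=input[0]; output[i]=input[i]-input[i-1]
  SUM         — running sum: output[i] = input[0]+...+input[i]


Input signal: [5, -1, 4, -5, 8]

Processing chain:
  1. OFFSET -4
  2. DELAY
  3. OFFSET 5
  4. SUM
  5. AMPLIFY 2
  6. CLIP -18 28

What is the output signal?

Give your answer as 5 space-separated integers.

Input: [5, -1, 4, -5, 8]
Stage 1 (OFFSET -4): 5+-4=1, -1+-4=-5, 4+-4=0, -5+-4=-9, 8+-4=4 -> [1, -5, 0, -9, 4]
Stage 2 (DELAY): [0, 1, -5, 0, -9] = [0, 1, -5, 0, -9] -> [0, 1, -5, 0, -9]
Stage 3 (OFFSET 5): 0+5=5, 1+5=6, -5+5=0, 0+5=5, -9+5=-4 -> [5, 6, 0, 5, -4]
Stage 4 (SUM): sum[0..0]=5, sum[0..1]=11, sum[0..2]=11, sum[0..3]=16, sum[0..4]=12 -> [5, 11, 11, 16, 12]
Stage 5 (AMPLIFY 2): 5*2=10, 11*2=22, 11*2=22, 16*2=32, 12*2=24 -> [10, 22, 22, 32, 24]
Stage 6 (CLIP -18 28): clip(10,-18,28)=10, clip(22,-18,28)=22, clip(22,-18,28)=22, clip(32,-18,28)=28, clip(24,-18,28)=24 -> [10, 22, 22, 28, 24]

Answer: 10 22 22 28 24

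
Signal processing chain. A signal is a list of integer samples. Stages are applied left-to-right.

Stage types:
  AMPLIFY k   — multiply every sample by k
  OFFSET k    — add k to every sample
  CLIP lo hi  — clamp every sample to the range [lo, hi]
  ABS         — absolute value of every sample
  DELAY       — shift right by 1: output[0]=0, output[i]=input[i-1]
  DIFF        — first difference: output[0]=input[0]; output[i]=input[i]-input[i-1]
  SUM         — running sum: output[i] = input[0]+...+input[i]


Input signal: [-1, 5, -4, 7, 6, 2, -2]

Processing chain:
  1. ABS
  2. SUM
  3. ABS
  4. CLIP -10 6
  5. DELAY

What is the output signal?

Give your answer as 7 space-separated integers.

Answer: 0 1 6 6 6 6 6

Derivation:
Input: [-1, 5, -4, 7, 6, 2, -2]
Stage 1 (ABS): |-1|=1, |5|=5, |-4|=4, |7|=7, |6|=6, |2|=2, |-2|=2 -> [1, 5, 4, 7, 6, 2, 2]
Stage 2 (SUM): sum[0..0]=1, sum[0..1]=6, sum[0..2]=10, sum[0..3]=17, sum[0..4]=23, sum[0..5]=25, sum[0..6]=27 -> [1, 6, 10, 17, 23, 25, 27]
Stage 3 (ABS): |1|=1, |6|=6, |10|=10, |17|=17, |23|=23, |25|=25, |27|=27 -> [1, 6, 10, 17, 23, 25, 27]
Stage 4 (CLIP -10 6): clip(1,-10,6)=1, clip(6,-10,6)=6, clip(10,-10,6)=6, clip(17,-10,6)=6, clip(23,-10,6)=6, clip(25,-10,6)=6, clip(27,-10,6)=6 -> [1, 6, 6, 6, 6, 6, 6]
Stage 5 (DELAY): [0, 1, 6, 6, 6, 6, 6] = [0, 1, 6, 6, 6, 6, 6] -> [0, 1, 6, 6, 6, 6, 6]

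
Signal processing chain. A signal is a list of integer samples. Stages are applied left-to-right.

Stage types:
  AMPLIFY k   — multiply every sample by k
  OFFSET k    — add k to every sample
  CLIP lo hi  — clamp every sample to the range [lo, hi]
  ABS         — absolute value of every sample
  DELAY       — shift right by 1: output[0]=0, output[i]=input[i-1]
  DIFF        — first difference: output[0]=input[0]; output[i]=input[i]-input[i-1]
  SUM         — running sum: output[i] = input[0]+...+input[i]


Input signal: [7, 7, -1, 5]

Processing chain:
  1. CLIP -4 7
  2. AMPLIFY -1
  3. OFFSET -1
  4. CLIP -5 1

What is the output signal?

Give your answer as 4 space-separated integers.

Answer: -5 -5 0 -5

Derivation:
Input: [7, 7, -1, 5]
Stage 1 (CLIP -4 7): clip(7,-4,7)=7, clip(7,-4,7)=7, clip(-1,-4,7)=-1, clip(5,-4,7)=5 -> [7, 7, -1, 5]
Stage 2 (AMPLIFY -1): 7*-1=-7, 7*-1=-7, -1*-1=1, 5*-1=-5 -> [-7, -7, 1, -5]
Stage 3 (OFFSET -1): -7+-1=-8, -7+-1=-8, 1+-1=0, -5+-1=-6 -> [-8, -8, 0, -6]
Stage 4 (CLIP -5 1): clip(-8,-5,1)=-5, clip(-8,-5,1)=-5, clip(0,-5,1)=0, clip(-6,-5,1)=-5 -> [-5, -5, 0, -5]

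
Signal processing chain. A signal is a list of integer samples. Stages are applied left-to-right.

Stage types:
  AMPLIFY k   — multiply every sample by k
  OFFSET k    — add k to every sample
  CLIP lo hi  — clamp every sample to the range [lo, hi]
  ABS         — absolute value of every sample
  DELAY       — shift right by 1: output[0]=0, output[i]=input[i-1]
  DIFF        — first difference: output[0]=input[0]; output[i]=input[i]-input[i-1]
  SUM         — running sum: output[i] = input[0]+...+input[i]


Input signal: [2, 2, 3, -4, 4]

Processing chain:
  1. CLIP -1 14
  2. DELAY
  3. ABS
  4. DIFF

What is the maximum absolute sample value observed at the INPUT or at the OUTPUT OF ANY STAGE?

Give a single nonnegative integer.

Answer: 4

Derivation:
Input: [2, 2, 3, -4, 4] (max |s|=4)
Stage 1 (CLIP -1 14): clip(2,-1,14)=2, clip(2,-1,14)=2, clip(3,-1,14)=3, clip(-4,-1,14)=-1, clip(4,-1,14)=4 -> [2, 2, 3, -1, 4] (max |s|=4)
Stage 2 (DELAY): [0, 2, 2, 3, -1] = [0, 2, 2, 3, -1] -> [0, 2, 2, 3, -1] (max |s|=3)
Stage 3 (ABS): |0|=0, |2|=2, |2|=2, |3|=3, |-1|=1 -> [0, 2, 2, 3, 1] (max |s|=3)
Stage 4 (DIFF): s[0]=0, 2-0=2, 2-2=0, 3-2=1, 1-3=-2 -> [0, 2, 0, 1, -2] (max |s|=2)
Overall max amplitude: 4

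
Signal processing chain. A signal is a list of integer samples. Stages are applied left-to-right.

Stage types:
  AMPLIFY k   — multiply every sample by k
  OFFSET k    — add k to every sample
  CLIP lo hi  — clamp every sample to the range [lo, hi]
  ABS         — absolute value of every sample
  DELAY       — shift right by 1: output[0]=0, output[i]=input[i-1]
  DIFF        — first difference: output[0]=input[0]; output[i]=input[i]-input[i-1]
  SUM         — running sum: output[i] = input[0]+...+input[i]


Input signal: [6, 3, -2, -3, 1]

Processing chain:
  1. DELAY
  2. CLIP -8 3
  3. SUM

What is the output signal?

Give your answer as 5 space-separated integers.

Answer: 0 3 6 4 1

Derivation:
Input: [6, 3, -2, -3, 1]
Stage 1 (DELAY): [0, 6, 3, -2, -3] = [0, 6, 3, -2, -3] -> [0, 6, 3, -2, -3]
Stage 2 (CLIP -8 3): clip(0,-8,3)=0, clip(6,-8,3)=3, clip(3,-8,3)=3, clip(-2,-8,3)=-2, clip(-3,-8,3)=-3 -> [0, 3, 3, -2, -3]
Stage 3 (SUM): sum[0..0]=0, sum[0..1]=3, sum[0..2]=6, sum[0..3]=4, sum[0..4]=1 -> [0, 3, 6, 4, 1]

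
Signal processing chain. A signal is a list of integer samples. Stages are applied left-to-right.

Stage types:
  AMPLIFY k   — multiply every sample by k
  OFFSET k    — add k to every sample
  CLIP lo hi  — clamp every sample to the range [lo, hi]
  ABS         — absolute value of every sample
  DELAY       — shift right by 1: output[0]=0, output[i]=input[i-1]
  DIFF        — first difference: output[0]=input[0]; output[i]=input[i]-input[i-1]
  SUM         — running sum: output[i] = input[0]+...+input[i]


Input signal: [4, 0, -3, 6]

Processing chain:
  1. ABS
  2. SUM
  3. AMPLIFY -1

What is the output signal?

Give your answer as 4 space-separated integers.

Input: [4, 0, -3, 6]
Stage 1 (ABS): |4|=4, |0|=0, |-3|=3, |6|=6 -> [4, 0, 3, 6]
Stage 2 (SUM): sum[0..0]=4, sum[0..1]=4, sum[0..2]=7, sum[0..3]=13 -> [4, 4, 7, 13]
Stage 3 (AMPLIFY -1): 4*-1=-4, 4*-1=-4, 7*-1=-7, 13*-1=-13 -> [-4, -4, -7, -13]

Answer: -4 -4 -7 -13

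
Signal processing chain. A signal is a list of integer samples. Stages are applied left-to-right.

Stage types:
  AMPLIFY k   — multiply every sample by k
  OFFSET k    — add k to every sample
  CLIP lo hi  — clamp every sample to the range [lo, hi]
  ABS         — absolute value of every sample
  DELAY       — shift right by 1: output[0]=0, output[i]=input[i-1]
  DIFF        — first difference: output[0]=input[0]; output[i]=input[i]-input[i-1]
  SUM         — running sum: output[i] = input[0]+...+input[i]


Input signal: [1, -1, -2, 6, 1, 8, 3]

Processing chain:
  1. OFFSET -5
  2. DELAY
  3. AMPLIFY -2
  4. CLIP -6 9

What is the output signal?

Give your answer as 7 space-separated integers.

Input: [1, -1, -2, 6, 1, 8, 3]
Stage 1 (OFFSET -5): 1+-5=-4, -1+-5=-6, -2+-5=-7, 6+-5=1, 1+-5=-4, 8+-5=3, 3+-5=-2 -> [-4, -6, -7, 1, -4, 3, -2]
Stage 2 (DELAY): [0, -4, -6, -7, 1, -4, 3] = [0, -4, -6, -7, 1, -4, 3] -> [0, -4, -6, -7, 1, -4, 3]
Stage 3 (AMPLIFY -2): 0*-2=0, -4*-2=8, -6*-2=12, -7*-2=14, 1*-2=-2, -4*-2=8, 3*-2=-6 -> [0, 8, 12, 14, -2, 8, -6]
Stage 4 (CLIP -6 9): clip(0,-6,9)=0, clip(8,-6,9)=8, clip(12,-6,9)=9, clip(14,-6,9)=9, clip(-2,-6,9)=-2, clip(8,-6,9)=8, clip(-6,-6,9)=-6 -> [0, 8, 9, 9, -2, 8, -6]

Answer: 0 8 9 9 -2 8 -6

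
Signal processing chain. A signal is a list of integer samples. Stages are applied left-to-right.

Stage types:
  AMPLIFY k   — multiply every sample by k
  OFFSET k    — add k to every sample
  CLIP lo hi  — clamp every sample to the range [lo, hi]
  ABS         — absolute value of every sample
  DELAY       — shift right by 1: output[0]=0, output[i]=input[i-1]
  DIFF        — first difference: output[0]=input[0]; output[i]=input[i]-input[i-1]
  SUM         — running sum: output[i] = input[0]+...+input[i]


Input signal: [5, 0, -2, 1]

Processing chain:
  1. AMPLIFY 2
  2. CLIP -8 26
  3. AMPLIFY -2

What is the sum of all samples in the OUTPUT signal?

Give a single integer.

Answer: -16

Derivation:
Input: [5, 0, -2, 1]
Stage 1 (AMPLIFY 2): 5*2=10, 0*2=0, -2*2=-4, 1*2=2 -> [10, 0, -4, 2]
Stage 2 (CLIP -8 26): clip(10,-8,26)=10, clip(0,-8,26)=0, clip(-4,-8,26)=-4, clip(2,-8,26)=2 -> [10, 0, -4, 2]
Stage 3 (AMPLIFY -2): 10*-2=-20, 0*-2=0, -4*-2=8, 2*-2=-4 -> [-20, 0, 8, -4]
Output sum: -16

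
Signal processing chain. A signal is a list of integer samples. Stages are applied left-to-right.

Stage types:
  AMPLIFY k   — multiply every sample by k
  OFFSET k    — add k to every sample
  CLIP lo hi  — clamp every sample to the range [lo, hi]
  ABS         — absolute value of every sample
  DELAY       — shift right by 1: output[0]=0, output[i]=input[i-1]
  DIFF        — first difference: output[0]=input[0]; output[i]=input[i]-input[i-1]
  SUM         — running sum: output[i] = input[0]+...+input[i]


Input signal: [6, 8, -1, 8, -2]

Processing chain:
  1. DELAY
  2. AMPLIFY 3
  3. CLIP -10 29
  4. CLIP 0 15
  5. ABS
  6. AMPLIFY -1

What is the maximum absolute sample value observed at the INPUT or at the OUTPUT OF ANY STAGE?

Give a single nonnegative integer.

Input: [6, 8, -1, 8, -2] (max |s|=8)
Stage 1 (DELAY): [0, 6, 8, -1, 8] = [0, 6, 8, -1, 8] -> [0, 6, 8, -1, 8] (max |s|=8)
Stage 2 (AMPLIFY 3): 0*3=0, 6*3=18, 8*3=24, -1*3=-3, 8*3=24 -> [0, 18, 24, -3, 24] (max |s|=24)
Stage 3 (CLIP -10 29): clip(0,-10,29)=0, clip(18,-10,29)=18, clip(24,-10,29)=24, clip(-3,-10,29)=-3, clip(24,-10,29)=24 -> [0, 18, 24, -3, 24] (max |s|=24)
Stage 4 (CLIP 0 15): clip(0,0,15)=0, clip(18,0,15)=15, clip(24,0,15)=15, clip(-3,0,15)=0, clip(24,0,15)=15 -> [0, 15, 15, 0, 15] (max |s|=15)
Stage 5 (ABS): |0|=0, |15|=15, |15|=15, |0|=0, |15|=15 -> [0, 15, 15, 0, 15] (max |s|=15)
Stage 6 (AMPLIFY -1): 0*-1=0, 15*-1=-15, 15*-1=-15, 0*-1=0, 15*-1=-15 -> [0, -15, -15, 0, -15] (max |s|=15)
Overall max amplitude: 24

Answer: 24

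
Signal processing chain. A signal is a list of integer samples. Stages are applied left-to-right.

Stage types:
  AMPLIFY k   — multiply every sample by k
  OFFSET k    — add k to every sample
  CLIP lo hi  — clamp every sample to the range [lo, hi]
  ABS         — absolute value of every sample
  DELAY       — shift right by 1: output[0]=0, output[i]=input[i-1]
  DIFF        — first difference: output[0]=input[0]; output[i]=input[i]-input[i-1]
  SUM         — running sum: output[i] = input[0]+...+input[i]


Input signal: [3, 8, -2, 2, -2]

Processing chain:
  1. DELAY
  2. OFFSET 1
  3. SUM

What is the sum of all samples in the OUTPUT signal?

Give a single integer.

Answer: 49

Derivation:
Input: [3, 8, -2, 2, -2]
Stage 1 (DELAY): [0, 3, 8, -2, 2] = [0, 3, 8, -2, 2] -> [0, 3, 8, -2, 2]
Stage 2 (OFFSET 1): 0+1=1, 3+1=4, 8+1=9, -2+1=-1, 2+1=3 -> [1, 4, 9, -1, 3]
Stage 3 (SUM): sum[0..0]=1, sum[0..1]=5, sum[0..2]=14, sum[0..3]=13, sum[0..4]=16 -> [1, 5, 14, 13, 16]
Output sum: 49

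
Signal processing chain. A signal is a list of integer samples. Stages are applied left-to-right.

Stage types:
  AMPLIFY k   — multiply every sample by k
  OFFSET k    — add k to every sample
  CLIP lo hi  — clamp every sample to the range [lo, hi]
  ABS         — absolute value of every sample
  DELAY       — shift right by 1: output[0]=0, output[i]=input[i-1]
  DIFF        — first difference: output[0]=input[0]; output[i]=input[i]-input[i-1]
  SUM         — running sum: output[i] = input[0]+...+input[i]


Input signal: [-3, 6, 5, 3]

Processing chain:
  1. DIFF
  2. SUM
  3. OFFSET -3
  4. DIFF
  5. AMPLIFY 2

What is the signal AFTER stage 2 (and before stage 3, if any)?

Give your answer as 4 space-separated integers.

Input: [-3, 6, 5, 3]
Stage 1 (DIFF): s[0]=-3, 6--3=9, 5-6=-1, 3-5=-2 -> [-3, 9, -1, -2]
Stage 2 (SUM): sum[0..0]=-3, sum[0..1]=6, sum[0..2]=5, sum[0..3]=3 -> [-3, 6, 5, 3]

Answer: -3 6 5 3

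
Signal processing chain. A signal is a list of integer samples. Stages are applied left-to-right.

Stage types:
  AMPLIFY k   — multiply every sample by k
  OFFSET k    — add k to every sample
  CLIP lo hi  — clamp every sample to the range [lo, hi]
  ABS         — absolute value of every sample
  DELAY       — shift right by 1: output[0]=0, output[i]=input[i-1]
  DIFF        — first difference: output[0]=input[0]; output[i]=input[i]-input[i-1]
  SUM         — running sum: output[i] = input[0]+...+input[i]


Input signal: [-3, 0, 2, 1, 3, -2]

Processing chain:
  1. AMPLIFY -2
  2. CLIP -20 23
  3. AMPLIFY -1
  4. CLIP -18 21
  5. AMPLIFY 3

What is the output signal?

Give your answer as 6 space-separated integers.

Input: [-3, 0, 2, 1, 3, -2]
Stage 1 (AMPLIFY -2): -3*-2=6, 0*-2=0, 2*-2=-4, 1*-2=-2, 3*-2=-6, -2*-2=4 -> [6, 0, -4, -2, -6, 4]
Stage 2 (CLIP -20 23): clip(6,-20,23)=6, clip(0,-20,23)=0, clip(-4,-20,23)=-4, clip(-2,-20,23)=-2, clip(-6,-20,23)=-6, clip(4,-20,23)=4 -> [6, 0, -4, -2, -6, 4]
Stage 3 (AMPLIFY -1): 6*-1=-6, 0*-1=0, -4*-1=4, -2*-1=2, -6*-1=6, 4*-1=-4 -> [-6, 0, 4, 2, 6, -4]
Stage 4 (CLIP -18 21): clip(-6,-18,21)=-6, clip(0,-18,21)=0, clip(4,-18,21)=4, clip(2,-18,21)=2, clip(6,-18,21)=6, clip(-4,-18,21)=-4 -> [-6, 0, 4, 2, 6, -4]
Stage 5 (AMPLIFY 3): -6*3=-18, 0*3=0, 4*3=12, 2*3=6, 6*3=18, -4*3=-12 -> [-18, 0, 12, 6, 18, -12]

Answer: -18 0 12 6 18 -12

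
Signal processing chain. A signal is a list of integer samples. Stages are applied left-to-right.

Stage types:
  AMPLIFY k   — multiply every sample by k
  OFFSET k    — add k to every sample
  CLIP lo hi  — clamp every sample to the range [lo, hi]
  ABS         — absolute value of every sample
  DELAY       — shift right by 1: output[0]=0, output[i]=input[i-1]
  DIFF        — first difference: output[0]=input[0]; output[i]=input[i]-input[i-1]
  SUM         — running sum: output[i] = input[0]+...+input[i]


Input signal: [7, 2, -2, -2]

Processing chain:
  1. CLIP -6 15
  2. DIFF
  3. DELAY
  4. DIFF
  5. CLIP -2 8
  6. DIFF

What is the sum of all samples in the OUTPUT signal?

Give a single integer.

Input: [7, 2, -2, -2]
Stage 1 (CLIP -6 15): clip(7,-6,15)=7, clip(2,-6,15)=2, clip(-2,-6,15)=-2, clip(-2,-6,15)=-2 -> [7, 2, -2, -2]
Stage 2 (DIFF): s[0]=7, 2-7=-5, -2-2=-4, -2--2=0 -> [7, -5, -4, 0]
Stage 3 (DELAY): [0, 7, -5, -4] = [0, 7, -5, -4] -> [0, 7, -5, -4]
Stage 4 (DIFF): s[0]=0, 7-0=7, -5-7=-12, -4--5=1 -> [0, 7, -12, 1]
Stage 5 (CLIP -2 8): clip(0,-2,8)=0, clip(7,-2,8)=7, clip(-12,-2,8)=-2, clip(1,-2,8)=1 -> [0, 7, -2, 1]
Stage 6 (DIFF): s[0]=0, 7-0=7, -2-7=-9, 1--2=3 -> [0, 7, -9, 3]
Output sum: 1

Answer: 1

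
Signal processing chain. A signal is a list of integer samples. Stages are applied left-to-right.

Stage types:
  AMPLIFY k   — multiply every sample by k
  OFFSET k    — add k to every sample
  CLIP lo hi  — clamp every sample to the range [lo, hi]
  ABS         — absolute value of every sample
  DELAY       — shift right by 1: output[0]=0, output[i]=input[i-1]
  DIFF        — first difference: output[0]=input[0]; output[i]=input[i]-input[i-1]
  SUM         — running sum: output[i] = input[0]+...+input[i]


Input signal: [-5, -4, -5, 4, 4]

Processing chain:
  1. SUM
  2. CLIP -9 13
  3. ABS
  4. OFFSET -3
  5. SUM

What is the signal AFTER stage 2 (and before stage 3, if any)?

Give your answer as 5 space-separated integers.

Input: [-5, -4, -5, 4, 4]
Stage 1 (SUM): sum[0..0]=-5, sum[0..1]=-9, sum[0..2]=-14, sum[0..3]=-10, sum[0..4]=-6 -> [-5, -9, -14, -10, -6]
Stage 2 (CLIP -9 13): clip(-5,-9,13)=-5, clip(-9,-9,13)=-9, clip(-14,-9,13)=-9, clip(-10,-9,13)=-9, clip(-6,-9,13)=-6 -> [-5, -9, -9, -9, -6]

Answer: -5 -9 -9 -9 -6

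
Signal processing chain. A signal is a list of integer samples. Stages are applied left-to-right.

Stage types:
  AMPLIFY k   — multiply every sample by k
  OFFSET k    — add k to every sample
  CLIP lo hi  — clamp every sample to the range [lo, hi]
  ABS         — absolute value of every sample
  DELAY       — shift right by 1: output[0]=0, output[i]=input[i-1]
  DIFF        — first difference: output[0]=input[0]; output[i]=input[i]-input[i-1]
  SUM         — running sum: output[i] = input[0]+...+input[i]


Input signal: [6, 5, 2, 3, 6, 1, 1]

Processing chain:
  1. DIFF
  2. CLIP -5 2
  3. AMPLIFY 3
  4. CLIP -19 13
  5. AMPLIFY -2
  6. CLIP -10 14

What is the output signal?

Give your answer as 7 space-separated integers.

Answer: -10 6 14 -6 -10 14 0

Derivation:
Input: [6, 5, 2, 3, 6, 1, 1]
Stage 1 (DIFF): s[0]=6, 5-6=-1, 2-5=-3, 3-2=1, 6-3=3, 1-6=-5, 1-1=0 -> [6, -1, -3, 1, 3, -5, 0]
Stage 2 (CLIP -5 2): clip(6,-5,2)=2, clip(-1,-5,2)=-1, clip(-3,-5,2)=-3, clip(1,-5,2)=1, clip(3,-5,2)=2, clip(-5,-5,2)=-5, clip(0,-5,2)=0 -> [2, -1, -3, 1, 2, -5, 0]
Stage 3 (AMPLIFY 3): 2*3=6, -1*3=-3, -3*3=-9, 1*3=3, 2*3=6, -5*3=-15, 0*3=0 -> [6, -3, -9, 3, 6, -15, 0]
Stage 4 (CLIP -19 13): clip(6,-19,13)=6, clip(-3,-19,13)=-3, clip(-9,-19,13)=-9, clip(3,-19,13)=3, clip(6,-19,13)=6, clip(-15,-19,13)=-15, clip(0,-19,13)=0 -> [6, -3, -9, 3, 6, -15, 0]
Stage 5 (AMPLIFY -2): 6*-2=-12, -3*-2=6, -9*-2=18, 3*-2=-6, 6*-2=-12, -15*-2=30, 0*-2=0 -> [-12, 6, 18, -6, -12, 30, 0]
Stage 6 (CLIP -10 14): clip(-12,-10,14)=-10, clip(6,-10,14)=6, clip(18,-10,14)=14, clip(-6,-10,14)=-6, clip(-12,-10,14)=-10, clip(30,-10,14)=14, clip(0,-10,14)=0 -> [-10, 6, 14, -6, -10, 14, 0]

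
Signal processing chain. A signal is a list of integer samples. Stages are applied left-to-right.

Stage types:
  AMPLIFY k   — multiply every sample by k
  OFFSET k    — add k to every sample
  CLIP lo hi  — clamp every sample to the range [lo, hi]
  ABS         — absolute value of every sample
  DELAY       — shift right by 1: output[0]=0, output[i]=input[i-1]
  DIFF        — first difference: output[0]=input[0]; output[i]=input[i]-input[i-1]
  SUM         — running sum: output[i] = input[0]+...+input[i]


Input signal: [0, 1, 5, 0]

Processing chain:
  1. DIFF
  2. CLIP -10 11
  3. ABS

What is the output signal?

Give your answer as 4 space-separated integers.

Input: [0, 1, 5, 0]
Stage 1 (DIFF): s[0]=0, 1-0=1, 5-1=4, 0-5=-5 -> [0, 1, 4, -5]
Stage 2 (CLIP -10 11): clip(0,-10,11)=0, clip(1,-10,11)=1, clip(4,-10,11)=4, clip(-5,-10,11)=-5 -> [0, 1, 4, -5]
Stage 3 (ABS): |0|=0, |1|=1, |4|=4, |-5|=5 -> [0, 1, 4, 5]

Answer: 0 1 4 5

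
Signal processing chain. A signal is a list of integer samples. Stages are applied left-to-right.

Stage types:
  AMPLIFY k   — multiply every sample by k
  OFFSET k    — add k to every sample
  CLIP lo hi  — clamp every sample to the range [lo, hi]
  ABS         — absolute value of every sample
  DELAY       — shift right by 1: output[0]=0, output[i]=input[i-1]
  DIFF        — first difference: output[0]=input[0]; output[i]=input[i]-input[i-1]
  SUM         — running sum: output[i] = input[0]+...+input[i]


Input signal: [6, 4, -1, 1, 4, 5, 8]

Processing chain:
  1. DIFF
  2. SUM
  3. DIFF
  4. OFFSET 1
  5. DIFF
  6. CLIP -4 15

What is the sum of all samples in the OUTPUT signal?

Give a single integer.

Input: [6, 4, -1, 1, 4, 5, 8]
Stage 1 (DIFF): s[0]=6, 4-6=-2, -1-4=-5, 1--1=2, 4-1=3, 5-4=1, 8-5=3 -> [6, -2, -5, 2, 3, 1, 3]
Stage 2 (SUM): sum[0..0]=6, sum[0..1]=4, sum[0..2]=-1, sum[0..3]=1, sum[0..4]=4, sum[0..5]=5, sum[0..6]=8 -> [6, 4, -1, 1, 4, 5, 8]
Stage 3 (DIFF): s[0]=6, 4-6=-2, -1-4=-5, 1--1=2, 4-1=3, 5-4=1, 8-5=3 -> [6, -2, -5, 2, 3, 1, 3]
Stage 4 (OFFSET 1): 6+1=7, -2+1=-1, -5+1=-4, 2+1=3, 3+1=4, 1+1=2, 3+1=4 -> [7, -1, -4, 3, 4, 2, 4]
Stage 5 (DIFF): s[0]=7, -1-7=-8, -4--1=-3, 3--4=7, 4-3=1, 2-4=-2, 4-2=2 -> [7, -8, -3, 7, 1, -2, 2]
Stage 6 (CLIP -4 15): clip(7,-4,15)=7, clip(-8,-4,15)=-4, clip(-3,-4,15)=-3, clip(7,-4,15)=7, clip(1,-4,15)=1, clip(-2,-4,15)=-2, clip(2,-4,15)=2 -> [7, -4, -3, 7, 1, -2, 2]
Output sum: 8

Answer: 8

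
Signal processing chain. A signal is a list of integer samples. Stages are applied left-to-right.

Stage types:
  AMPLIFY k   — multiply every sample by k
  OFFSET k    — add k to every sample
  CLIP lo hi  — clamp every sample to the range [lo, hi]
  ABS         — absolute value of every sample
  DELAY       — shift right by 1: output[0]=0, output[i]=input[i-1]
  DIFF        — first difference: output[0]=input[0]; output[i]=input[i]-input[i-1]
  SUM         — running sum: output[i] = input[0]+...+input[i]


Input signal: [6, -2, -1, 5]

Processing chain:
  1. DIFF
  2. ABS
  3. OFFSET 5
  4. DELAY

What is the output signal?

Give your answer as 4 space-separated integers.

Input: [6, -2, -1, 5]
Stage 1 (DIFF): s[0]=6, -2-6=-8, -1--2=1, 5--1=6 -> [6, -8, 1, 6]
Stage 2 (ABS): |6|=6, |-8|=8, |1|=1, |6|=6 -> [6, 8, 1, 6]
Stage 3 (OFFSET 5): 6+5=11, 8+5=13, 1+5=6, 6+5=11 -> [11, 13, 6, 11]
Stage 4 (DELAY): [0, 11, 13, 6] = [0, 11, 13, 6] -> [0, 11, 13, 6]

Answer: 0 11 13 6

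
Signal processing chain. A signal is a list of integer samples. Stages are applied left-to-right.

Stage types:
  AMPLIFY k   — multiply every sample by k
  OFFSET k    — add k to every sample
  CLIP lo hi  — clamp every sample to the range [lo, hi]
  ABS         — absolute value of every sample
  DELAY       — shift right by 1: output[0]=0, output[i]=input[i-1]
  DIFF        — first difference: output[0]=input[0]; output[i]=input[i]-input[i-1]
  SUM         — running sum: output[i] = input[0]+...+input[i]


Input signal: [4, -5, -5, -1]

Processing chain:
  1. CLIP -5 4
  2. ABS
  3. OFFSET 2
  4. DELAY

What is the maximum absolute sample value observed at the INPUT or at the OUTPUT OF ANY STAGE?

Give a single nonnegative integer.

Answer: 7

Derivation:
Input: [4, -5, -5, -1] (max |s|=5)
Stage 1 (CLIP -5 4): clip(4,-5,4)=4, clip(-5,-5,4)=-5, clip(-5,-5,4)=-5, clip(-1,-5,4)=-1 -> [4, -5, -5, -1] (max |s|=5)
Stage 2 (ABS): |4|=4, |-5|=5, |-5|=5, |-1|=1 -> [4, 5, 5, 1] (max |s|=5)
Stage 3 (OFFSET 2): 4+2=6, 5+2=7, 5+2=7, 1+2=3 -> [6, 7, 7, 3] (max |s|=7)
Stage 4 (DELAY): [0, 6, 7, 7] = [0, 6, 7, 7] -> [0, 6, 7, 7] (max |s|=7)
Overall max amplitude: 7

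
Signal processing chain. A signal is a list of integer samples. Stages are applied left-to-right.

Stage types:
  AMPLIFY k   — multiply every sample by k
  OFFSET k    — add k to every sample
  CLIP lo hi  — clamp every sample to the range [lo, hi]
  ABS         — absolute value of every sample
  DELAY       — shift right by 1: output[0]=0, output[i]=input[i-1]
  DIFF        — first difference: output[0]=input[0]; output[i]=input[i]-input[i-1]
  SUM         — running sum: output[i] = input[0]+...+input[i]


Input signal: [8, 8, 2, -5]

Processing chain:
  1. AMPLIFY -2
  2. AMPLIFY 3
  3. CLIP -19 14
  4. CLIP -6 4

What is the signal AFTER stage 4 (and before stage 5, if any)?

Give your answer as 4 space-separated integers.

Answer: -6 -6 -6 4

Derivation:
Input: [8, 8, 2, -5]
Stage 1 (AMPLIFY -2): 8*-2=-16, 8*-2=-16, 2*-2=-4, -5*-2=10 -> [-16, -16, -4, 10]
Stage 2 (AMPLIFY 3): -16*3=-48, -16*3=-48, -4*3=-12, 10*3=30 -> [-48, -48, -12, 30]
Stage 3 (CLIP -19 14): clip(-48,-19,14)=-19, clip(-48,-19,14)=-19, clip(-12,-19,14)=-12, clip(30,-19,14)=14 -> [-19, -19, -12, 14]
Stage 4 (CLIP -6 4): clip(-19,-6,4)=-6, clip(-19,-6,4)=-6, clip(-12,-6,4)=-6, clip(14,-6,4)=4 -> [-6, -6, -6, 4]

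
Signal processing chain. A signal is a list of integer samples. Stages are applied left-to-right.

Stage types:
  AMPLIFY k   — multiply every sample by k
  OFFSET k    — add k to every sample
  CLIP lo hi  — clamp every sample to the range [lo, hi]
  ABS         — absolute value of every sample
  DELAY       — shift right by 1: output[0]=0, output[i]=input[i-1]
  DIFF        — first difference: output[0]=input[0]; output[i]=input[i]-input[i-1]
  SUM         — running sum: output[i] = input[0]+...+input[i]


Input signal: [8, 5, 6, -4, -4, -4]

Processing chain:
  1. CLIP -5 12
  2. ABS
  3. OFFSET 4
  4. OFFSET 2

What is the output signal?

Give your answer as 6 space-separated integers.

Input: [8, 5, 6, -4, -4, -4]
Stage 1 (CLIP -5 12): clip(8,-5,12)=8, clip(5,-5,12)=5, clip(6,-5,12)=6, clip(-4,-5,12)=-4, clip(-4,-5,12)=-4, clip(-4,-5,12)=-4 -> [8, 5, 6, -4, -4, -4]
Stage 2 (ABS): |8|=8, |5|=5, |6|=6, |-4|=4, |-4|=4, |-4|=4 -> [8, 5, 6, 4, 4, 4]
Stage 3 (OFFSET 4): 8+4=12, 5+4=9, 6+4=10, 4+4=8, 4+4=8, 4+4=8 -> [12, 9, 10, 8, 8, 8]
Stage 4 (OFFSET 2): 12+2=14, 9+2=11, 10+2=12, 8+2=10, 8+2=10, 8+2=10 -> [14, 11, 12, 10, 10, 10]

Answer: 14 11 12 10 10 10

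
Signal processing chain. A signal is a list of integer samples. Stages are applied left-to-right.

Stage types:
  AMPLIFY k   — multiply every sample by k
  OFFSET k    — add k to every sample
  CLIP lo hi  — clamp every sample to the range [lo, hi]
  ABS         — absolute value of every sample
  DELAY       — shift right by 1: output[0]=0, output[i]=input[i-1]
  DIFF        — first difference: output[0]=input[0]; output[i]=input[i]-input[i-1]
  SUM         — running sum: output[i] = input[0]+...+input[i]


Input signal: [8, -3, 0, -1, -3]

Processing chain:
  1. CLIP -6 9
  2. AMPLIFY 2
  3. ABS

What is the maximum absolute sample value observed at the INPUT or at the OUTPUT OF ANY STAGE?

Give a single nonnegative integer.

Input: [8, -3, 0, -1, -3] (max |s|=8)
Stage 1 (CLIP -6 9): clip(8,-6,9)=8, clip(-3,-6,9)=-3, clip(0,-6,9)=0, clip(-1,-6,9)=-1, clip(-3,-6,9)=-3 -> [8, -3, 0, -1, -3] (max |s|=8)
Stage 2 (AMPLIFY 2): 8*2=16, -3*2=-6, 0*2=0, -1*2=-2, -3*2=-6 -> [16, -6, 0, -2, -6] (max |s|=16)
Stage 3 (ABS): |16|=16, |-6|=6, |0|=0, |-2|=2, |-6|=6 -> [16, 6, 0, 2, 6] (max |s|=16)
Overall max amplitude: 16

Answer: 16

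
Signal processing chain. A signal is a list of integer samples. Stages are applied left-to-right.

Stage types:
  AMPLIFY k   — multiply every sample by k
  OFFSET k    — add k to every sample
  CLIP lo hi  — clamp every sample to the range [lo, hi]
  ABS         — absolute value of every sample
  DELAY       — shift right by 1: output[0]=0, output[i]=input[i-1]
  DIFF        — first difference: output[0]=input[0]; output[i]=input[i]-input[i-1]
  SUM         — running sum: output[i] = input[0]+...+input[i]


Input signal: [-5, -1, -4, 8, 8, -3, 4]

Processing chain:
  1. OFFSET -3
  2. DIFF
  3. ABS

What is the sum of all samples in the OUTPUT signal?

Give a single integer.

Input: [-5, -1, -4, 8, 8, -3, 4]
Stage 1 (OFFSET -3): -5+-3=-8, -1+-3=-4, -4+-3=-7, 8+-3=5, 8+-3=5, -3+-3=-6, 4+-3=1 -> [-8, -4, -7, 5, 5, -6, 1]
Stage 2 (DIFF): s[0]=-8, -4--8=4, -7--4=-3, 5--7=12, 5-5=0, -6-5=-11, 1--6=7 -> [-8, 4, -3, 12, 0, -11, 7]
Stage 3 (ABS): |-8|=8, |4|=4, |-3|=3, |12|=12, |0|=0, |-11|=11, |7|=7 -> [8, 4, 3, 12, 0, 11, 7]
Output sum: 45

Answer: 45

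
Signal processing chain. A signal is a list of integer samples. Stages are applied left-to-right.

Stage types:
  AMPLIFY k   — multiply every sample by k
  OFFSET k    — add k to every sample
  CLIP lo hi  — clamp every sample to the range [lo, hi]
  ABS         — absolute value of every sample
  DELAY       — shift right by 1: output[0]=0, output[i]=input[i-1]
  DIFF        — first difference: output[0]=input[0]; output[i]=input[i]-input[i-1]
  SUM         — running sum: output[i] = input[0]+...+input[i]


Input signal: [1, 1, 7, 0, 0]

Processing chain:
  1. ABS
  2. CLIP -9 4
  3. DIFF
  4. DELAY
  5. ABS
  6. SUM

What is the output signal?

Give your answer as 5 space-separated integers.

Input: [1, 1, 7, 0, 0]
Stage 1 (ABS): |1|=1, |1|=1, |7|=7, |0|=0, |0|=0 -> [1, 1, 7, 0, 0]
Stage 2 (CLIP -9 4): clip(1,-9,4)=1, clip(1,-9,4)=1, clip(7,-9,4)=4, clip(0,-9,4)=0, clip(0,-9,4)=0 -> [1, 1, 4, 0, 0]
Stage 3 (DIFF): s[0]=1, 1-1=0, 4-1=3, 0-4=-4, 0-0=0 -> [1, 0, 3, -4, 0]
Stage 4 (DELAY): [0, 1, 0, 3, -4] = [0, 1, 0, 3, -4] -> [0, 1, 0, 3, -4]
Stage 5 (ABS): |0|=0, |1|=1, |0|=0, |3|=3, |-4|=4 -> [0, 1, 0, 3, 4]
Stage 6 (SUM): sum[0..0]=0, sum[0..1]=1, sum[0..2]=1, sum[0..3]=4, sum[0..4]=8 -> [0, 1, 1, 4, 8]

Answer: 0 1 1 4 8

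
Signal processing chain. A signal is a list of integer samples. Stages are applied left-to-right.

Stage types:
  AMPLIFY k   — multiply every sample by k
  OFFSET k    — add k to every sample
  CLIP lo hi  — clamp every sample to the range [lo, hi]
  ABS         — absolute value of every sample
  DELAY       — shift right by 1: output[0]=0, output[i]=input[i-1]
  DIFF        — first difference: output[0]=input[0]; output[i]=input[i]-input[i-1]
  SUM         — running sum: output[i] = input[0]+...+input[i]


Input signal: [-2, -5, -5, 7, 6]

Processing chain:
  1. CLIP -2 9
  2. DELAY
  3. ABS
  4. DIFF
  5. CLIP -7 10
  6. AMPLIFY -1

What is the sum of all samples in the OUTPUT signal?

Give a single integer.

Input: [-2, -5, -5, 7, 6]
Stage 1 (CLIP -2 9): clip(-2,-2,9)=-2, clip(-5,-2,9)=-2, clip(-5,-2,9)=-2, clip(7,-2,9)=7, clip(6,-2,9)=6 -> [-2, -2, -2, 7, 6]
Stage 2 (DELAY): [0, -2, -2, -2, 7] = [0, -2, -2, -2, 7] -> [0, -2, -2, -2, 7]
Stage 3 (ABS): |0|=0, |-2|=2, |-2|=2, |-2|=2, |7|=7 -> [0, 2, 2, 2, 7]
Stage 4 (DIFF): s[0]=0, 2-0=2, 2-2=0, 2-2=0, 7-2=5 -> [0, 2, 0, 0, 5]
Stage 5 (CLIP -7 10): clip(0,-7,10)=0, clip(2,-7,10)=2, clip(0,-7,10)=0, clip(0,-7,10)=0, clip(5,-7,10)=5 -> [0, 2, 0, 0, 5]
Stage 6 (AMPLIFY -1): 0*-1=0, 2*-1=-2, 0*-1=0, 0*-1=0, 5*-1=-5 -> [0, -2, 0, 0, -5]
Output sum: -7

Answer: -7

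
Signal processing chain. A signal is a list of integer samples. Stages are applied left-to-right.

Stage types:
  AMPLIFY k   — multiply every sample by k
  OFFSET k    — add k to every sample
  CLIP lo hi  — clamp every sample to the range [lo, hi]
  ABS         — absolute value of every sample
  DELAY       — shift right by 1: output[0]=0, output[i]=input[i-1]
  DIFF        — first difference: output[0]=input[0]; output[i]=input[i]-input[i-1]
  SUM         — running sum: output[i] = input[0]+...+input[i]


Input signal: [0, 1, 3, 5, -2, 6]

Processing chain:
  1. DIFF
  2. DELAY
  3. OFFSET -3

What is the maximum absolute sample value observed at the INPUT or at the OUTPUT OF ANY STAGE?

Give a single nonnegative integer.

Answer: 10

Derivation:
Input: [0, 1, 3, 5, -2, 6] (max |s|=6)
Stage 1 (DIFF): s[0]=0, 1-0=1, 3-1=2, 5-3=2, -2-5=-7, 6--2=8 -> [0, 1, 2, 2, -7, 8] (max |s|=8)
Stage 2 (DELAY): [0, 0, 1, 2, 2, -7] = [0, 0, 1, 2, 2, -7] -> [0, 0, 1, 2, 2, -7] (max |s|=7)
Stage 3 (OFFSET -3): 0+-3=-3, 0+-3=-3, 1+-3=-2, 2+-3=-1, 2+-3=-1, -7+-3=-10 -> [-3, -3, -2, -1, -1, -10] (max |s|=10)
Overall max amplitude: 10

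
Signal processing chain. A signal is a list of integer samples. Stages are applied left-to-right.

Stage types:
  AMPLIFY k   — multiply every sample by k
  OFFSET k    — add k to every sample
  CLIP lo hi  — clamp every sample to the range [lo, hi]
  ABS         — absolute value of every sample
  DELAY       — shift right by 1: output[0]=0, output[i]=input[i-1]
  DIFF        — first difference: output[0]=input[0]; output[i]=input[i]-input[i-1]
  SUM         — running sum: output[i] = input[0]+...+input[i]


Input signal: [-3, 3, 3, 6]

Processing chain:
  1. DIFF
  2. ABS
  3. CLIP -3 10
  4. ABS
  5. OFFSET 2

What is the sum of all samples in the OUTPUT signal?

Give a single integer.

Answer: 20

Derivation:
Input: [-3, 3, 3, 6]
Stage 1 (DIFF): s[0]=-3, 3--3=6, 3-3=0, 6-3=3 -> [-3, 6, 0, 3]
Stage 2 (ABS): |-3|=3, |6|=6, |0|=0, |3|=3 -> [3, 6, 0, 3]
Stage 3 (CLIP -3 10): clip(3,-3,10)=3, clip(6,-3,10)=6, clip(0,-3,10)=0, clip(3,-3,10)=3 -> [3, 6, 0, 3]
Stage 4 (ABS): |3|=3, |6|=6, |0|=0, |3|=3 -> [3, 6, 0, 3]
Stage 5 (OFFSET 2): 3+2=5, 6+2=8, 0+2=2, 3+2=5 -> [5, 8, 2, 5]
Output sum: 20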